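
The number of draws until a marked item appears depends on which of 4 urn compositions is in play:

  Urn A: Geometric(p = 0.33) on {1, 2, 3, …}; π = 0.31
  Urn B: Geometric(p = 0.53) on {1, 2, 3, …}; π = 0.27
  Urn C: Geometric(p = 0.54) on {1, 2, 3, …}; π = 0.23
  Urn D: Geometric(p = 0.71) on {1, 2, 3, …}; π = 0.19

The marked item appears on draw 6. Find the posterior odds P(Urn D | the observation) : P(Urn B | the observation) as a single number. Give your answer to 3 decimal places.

0.084

Since P(k|x) ∝ w_k f_k(x), the posterior odds are w_i f_i(x) / (w_j f_j(x)).
Geometric probabilities:
  p_A = 0.33·(1−0.33)^5 = 0.33·0.135013 = 0.0445541
  p_B = 0.53·(1−0.53)^5 = 0.53·0.0229345 = 0.0121553
  p_C = 0.54·(1−0.54)^5 = 0.54·0.0205963 = 0.011122
  p_D = 0.71·(1−0.71)^5 = 0.71·0.00205111 = 0.00145629
Odds = (0.19/0.27) × (0.00145629/0.0121553) = 0.703704 × 0.119807 ≈ 0.084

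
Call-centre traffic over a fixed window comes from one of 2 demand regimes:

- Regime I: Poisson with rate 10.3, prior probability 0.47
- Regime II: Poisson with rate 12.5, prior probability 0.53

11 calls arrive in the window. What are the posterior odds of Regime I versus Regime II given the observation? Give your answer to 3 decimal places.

0.952

Only the two components matter; the odds are (π_i f_i(x)) / (π_j f_j(x)).
Poisson probabilities:
  L_I = e^(−10.3)·10.3^11/11! = 0.116633
  L_II = e^(−12.5)·12.5^11/11! = 0.108686
0.0548174 / 0.0576036 ≈ 0.952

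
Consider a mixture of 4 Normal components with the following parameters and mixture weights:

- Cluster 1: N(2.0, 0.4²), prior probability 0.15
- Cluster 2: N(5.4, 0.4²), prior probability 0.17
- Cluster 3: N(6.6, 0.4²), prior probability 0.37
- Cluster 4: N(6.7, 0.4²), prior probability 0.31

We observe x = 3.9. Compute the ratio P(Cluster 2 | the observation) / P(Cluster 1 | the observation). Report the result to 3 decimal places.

79.453

Only the two components matter; the odds are (P(Z=i) f_i(x)) / (P(Z=j) f_j(x)).
Normal densities:
  L_1 = (1/(0.4·√(2π)))·exp(−(3.9−2.0)²/(2·0.4²)) = 0.997356·exp(-11.28125) = 1.25738e-05
  L_2 = (1/(0.4·√(2π)))·exp(−(3.9−5.4)²/(2·0.4²)) = 0.997356·exp(-7.03125) = 0.000881489
  L_3 = (1/(0.4·√(2π)))·exp(−(3.9−6.6)²/(2·0.4²)) = 0.997356·exp(-22.78125) = 1.27373e-10
  L_4 = (1/(0.4·√(2π)))·exp(−(3.9−6.7)²/(2·0.4²)) = 0.997356·exp(-24.50000) = 2.28368e-11
Posterior odds = (P(Z=2)·L_2) / (P(Z=1)·L_1) = (0.17·0.000881489) / (0.15·1.25738e-05) = 0.000149853 / 1.88607e-06 ≈ 79.453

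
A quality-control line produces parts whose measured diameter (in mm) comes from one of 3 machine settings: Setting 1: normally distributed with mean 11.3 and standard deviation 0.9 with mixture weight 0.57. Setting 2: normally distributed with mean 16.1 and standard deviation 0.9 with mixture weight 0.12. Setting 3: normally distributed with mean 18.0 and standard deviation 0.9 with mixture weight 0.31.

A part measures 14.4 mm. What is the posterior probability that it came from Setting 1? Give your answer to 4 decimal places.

0.0695

Posterior ∝ prior × likelihood, so P(k | x) ∝ w_k f_k(x); normalise over all components.
Normal densities:
  p_1 = 0.00117595
  p_2 = 0.0744574
  p_3 = 0.0001487
Unnormalised posteriors:
  w_1·p_1 = 0.57 × 0.00117595 = 0.000670293
  w_2·p_2 = 0.12 × 0.0744574 = 0.00893488
  w_3·p_3 = 0.31 × 0.0001487 = 4.60971e-05
Evidence: 0.000670293 + 0.00893488 + 4.60971e-05 = 0.00965127
P(Setting 1 | x) = 0.000670293 / 0.00965127 ≈ 0.0695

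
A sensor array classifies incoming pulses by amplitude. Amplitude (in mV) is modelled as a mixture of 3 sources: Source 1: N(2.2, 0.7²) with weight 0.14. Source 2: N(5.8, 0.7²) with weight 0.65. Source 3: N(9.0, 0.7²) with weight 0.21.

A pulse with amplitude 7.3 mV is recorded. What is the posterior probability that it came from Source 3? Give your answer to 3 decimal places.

Apply Bayes' rule: the posterior for each component is proportional to its prior times its likelihood at x.
Component likelihoods at x = 7.3 mV:
  f_1 = 1.69544e-12
  f_2 = 0.057373
  f_3 = 0.0298598
Prior × likelihood for each component:
  P(Z=1)·f_1 = 0.14 × 1.69544e-12 = 2.37361e-13
  P(Z=2)·f_2 = 0.65 × 0.057373 = 0.0372924
  P(Z=3)·f_3 = 0.21 × 0.0298598 = 0.00627055
Denominator: 2.37361e-13 + 0.0372924 + 0.00627055 = 0.043563
Responsibility of Source 3: 0.00627055 / 0.043563 ≈ 0.144

0.144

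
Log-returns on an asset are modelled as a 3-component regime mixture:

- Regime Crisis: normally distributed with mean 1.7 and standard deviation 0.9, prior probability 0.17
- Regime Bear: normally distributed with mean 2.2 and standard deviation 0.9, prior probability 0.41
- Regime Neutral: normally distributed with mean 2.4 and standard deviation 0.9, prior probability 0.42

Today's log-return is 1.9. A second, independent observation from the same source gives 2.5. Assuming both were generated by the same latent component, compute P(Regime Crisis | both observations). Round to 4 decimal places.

0.1336

By Bayes' theorem, P(k | x) = P(Z=k) f_k(x) / Σ_j P(Z=j) f_j(x).
Since both observations come from the same component, the likelihood for component k is f_k(x₁)·f_k(x₂).
  f_Crisis = [(1/(0.9·√(2π)))·exp(−(1.9−1.7)²/(2·0.9²)) = 0.443269·exp(-0.02469) = 0.432458] × [0.298603] = 0.129133
  f_Bear = [(1/(0.9·√(2π)))·exp(−(1.9−2.2)²/(2·0.9²)) = 0.443269·exp(-0.05556) = 0.419315] × [0.419315] = 0.175825
  f_Neutral = [(1/(0.9·√(2π)))·exp(−(1.9−2.4)²/(2·0.9²)) = 0.443269·exp(-0.15432) = 0.37988] × [0.440541] = 0.167353
Multiply by the mixture weights:
  P(Z=Crisis)·f_Crisis = 0.17 × 0.129133 = 0.0219527
  P(Z=Bear)·f_Bear = 0.41 × 0.175825 = 0.0720882
  P(Z=Neutral)·f_Neutral = 0.42 × 0.167353 = 0.0702883
Normaliser: 0.0219527 + 0.0720882 + 0.0702883 = 0.164329
P(Regime Crisis | x) ≈ 0.1336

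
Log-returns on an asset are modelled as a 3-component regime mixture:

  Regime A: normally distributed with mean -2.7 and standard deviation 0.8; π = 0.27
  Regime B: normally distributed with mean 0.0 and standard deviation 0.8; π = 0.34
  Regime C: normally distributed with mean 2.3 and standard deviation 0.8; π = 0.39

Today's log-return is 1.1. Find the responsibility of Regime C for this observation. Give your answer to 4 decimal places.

Posterior ∝ prior × likelihood, so P(k | x) ∝ π_k f_k(x); normalise over all components.
Component likelihoods at x = 1.1:
  L_A = 6.28688e-06
  L_B = 0.193765
  L_C = 0.161897
Unnormalised posteriors:
  π_A·L_A = 0.27 × 6.28688e-06 = 1.69746e-06
  π_B·L_B = 0.34 × 0.193765 = 0.0658802
  π_C·L_C = 0.39 × 0.161897 = 0.0631398
Sum: 1.69746e-06 + 0.0658802 + 0.0631398 = 0.129022
P(Regime C | x) = 0.0631398 / 0.129022 ≈ 0.4894

0.4894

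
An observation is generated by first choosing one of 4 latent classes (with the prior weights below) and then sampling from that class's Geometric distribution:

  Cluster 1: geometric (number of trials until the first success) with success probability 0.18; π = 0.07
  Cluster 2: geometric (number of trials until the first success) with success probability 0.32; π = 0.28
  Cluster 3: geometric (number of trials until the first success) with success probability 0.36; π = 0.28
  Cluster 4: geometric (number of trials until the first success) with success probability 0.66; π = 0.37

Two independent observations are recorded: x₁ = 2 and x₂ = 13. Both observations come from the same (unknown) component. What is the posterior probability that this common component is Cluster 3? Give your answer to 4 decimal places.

Apply Bayes' rule: the posterior for each component is proportional to its prior times its likelihood at x.
Since both observations come from the same component, the likelihood for component k is f_k(x₁)·f_k(x₂).
  L_1 = [0.18·(1−0.18)^1 = 0.18·0.82 = 0.1476] × [0.0166356] = 0.00245542
  L_2 = [0.32·(1−0.32)^1 = 0.32·0.68 = 0.2176] × [0.00312793] = 0.000680637
  L_3 = [0.36·(1−0.36)^1 = 0.36·0.64 = 0.2304] × [0.00170005] = 0.000391692
  L_4 = [0.66·(1−0.66)^1 = 0.66·0.34 = 0.2244] × [1.57504e-06] = 3.53438e-07
Weight by the priors:
  w_1·L_1 = 0.07 × 0.00245542 = 0.000171879
  w_2·L_2 = 0.28 × 0.000680637 = 0.000190578
  w_3·L_3 = 0.28 × 0.000391692 = 0.000109674
  w_4·L_4 = 0.37 × 3.53438e-07 = 1.30772e-07
Sum: 0.000171879 + 0.000190578 + 0.000109674 + 1.30772e-07 = 0.000472262
P(Cluster 3 | data) = 0.000109674 / 0.000472262 ≈ 0.2322

0.2322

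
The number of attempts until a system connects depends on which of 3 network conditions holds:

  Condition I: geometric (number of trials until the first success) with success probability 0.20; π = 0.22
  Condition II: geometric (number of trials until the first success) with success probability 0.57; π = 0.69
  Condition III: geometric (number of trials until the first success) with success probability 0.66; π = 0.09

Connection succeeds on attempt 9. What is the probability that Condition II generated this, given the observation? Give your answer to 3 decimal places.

By Bayes' theorem, P(k | x) = π_k f_k(x) / Σ_j π_j f_j(x).
Evaluate each component's likelihood at the observed value:
  L_I = 0.20·(1−0.20)^8 = 0.20·0.167772 = 0.0335544
  L_II = 0.57·(1−0.57)^8 = 0.57·0.00116882 = 0.000666227
  L_III = 0.66·(1−0.66)^8 = 0.66·0.000178579 = 0.000117862
Weight by the priors:
  π_I·L_I = 0.22 × 0.0335544 = 0.00738198
  π_II·L_II = 0.69 × 0.000666227 = 0.000459697
  π_III·L_III = 0.09 × 0.000117862 = 1.06076e-05
Denominator: 0.00738198 + 0.000459697 + 1.06076e-05 = 0.00785228
P(Condition II | x) = 0.000459697 / 0.00785228 ≈ 0.059

0.059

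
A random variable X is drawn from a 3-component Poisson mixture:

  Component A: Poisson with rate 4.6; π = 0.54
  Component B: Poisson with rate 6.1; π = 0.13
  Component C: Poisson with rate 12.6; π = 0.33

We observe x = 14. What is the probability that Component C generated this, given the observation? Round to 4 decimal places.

0.9864

Apply Bayes' rule: the posterior for each component is proportional to its prior times its likelihood at x.
Poisson probabilities:
  L_A = 0.000219001
  L_B = 0.00254105
  L_C = 0.0983261
Weight by the priors:
  π_A·L_A = 0.54 × 0.000219001 = 0.000118261
  π_B·L_B = 0.13 × 0.00254105 = 0.000330336
  π_C·L_C = 0.33 × 0.0983261 = 0.0324476
Marginal: 0.000118261 + 0.000330336 + 0.0324476 = 0.0328962
So the posterior for Component C is 0.0324476 / 0.0328962 ≈ 0.9864.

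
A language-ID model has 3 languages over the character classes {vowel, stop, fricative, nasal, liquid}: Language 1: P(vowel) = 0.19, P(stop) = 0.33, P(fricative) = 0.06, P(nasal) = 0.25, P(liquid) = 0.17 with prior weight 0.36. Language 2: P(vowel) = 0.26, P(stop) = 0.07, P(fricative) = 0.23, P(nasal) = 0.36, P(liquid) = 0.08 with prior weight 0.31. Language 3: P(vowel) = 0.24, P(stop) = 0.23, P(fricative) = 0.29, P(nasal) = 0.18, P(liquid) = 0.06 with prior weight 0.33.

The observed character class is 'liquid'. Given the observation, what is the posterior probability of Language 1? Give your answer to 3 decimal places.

Apply Bayes' rule: the posterior for each component is proportional to its prior times its likelihood at x.
Categorical probabilities:
  L_1 = 0.17
  L_2 = 0.08
  L_3 = 0.06
Prior × likelihood for each component:
  P(Z=1)·L_1 = 0.36 × 0.17 = 0.0612
  P(Z=2)·L_2 = 0.31 × 0.08 = 0.0248
  P(Z=3)·L_3 = 0.33 × 0.06 = 0.0198
Evidence: 0.0612 + 0.0248 + 0.0198 = 0.1058
Responsibility of Language 1: 0.0612 / 0.1058 ≈ 0.578

0.578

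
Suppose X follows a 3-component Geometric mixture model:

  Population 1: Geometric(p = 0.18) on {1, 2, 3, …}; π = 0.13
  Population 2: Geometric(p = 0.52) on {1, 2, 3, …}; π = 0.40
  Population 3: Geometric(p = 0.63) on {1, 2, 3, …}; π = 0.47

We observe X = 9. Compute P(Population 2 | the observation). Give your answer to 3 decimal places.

Apply Bayes' rule: the posterior for each component is proportional to its prior times its likelihood at x.
Geometric probabilities:
  f_1 = 0.0367945
  f_2 = 0.00146532
  f_3 = 0.000221286
Prior × likelihood for each component:
  π_1·f_1 = 0.13 × 0.0367945 = 0.00478329
  π_2·f_2 = 0.40 × 0.00146532 = 0.000586129
  π_3·f_3 = 0.47 × 0.000221286 = 0.000104005
Marginal: 0.00478329 + 0.000586129 + 0.000104005 = 0.00547342
P(Population 2 | the observation) = 0.000586129 / 0.00547342 ≈ 0.107

0.107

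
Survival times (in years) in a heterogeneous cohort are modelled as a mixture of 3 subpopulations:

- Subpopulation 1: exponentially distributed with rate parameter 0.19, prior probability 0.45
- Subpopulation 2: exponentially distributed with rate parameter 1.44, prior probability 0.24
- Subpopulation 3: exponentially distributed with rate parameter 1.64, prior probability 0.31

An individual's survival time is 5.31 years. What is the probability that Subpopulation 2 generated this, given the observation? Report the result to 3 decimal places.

Apply Bayes' rule: the posterior for each component is proportional to its prior times its likelihood at x.
Exponential densities:
  L_1 = 0.19·e^(−0.19·5.31) = 0.19·e^(−1.0089) = 0.0692778
  L_2 = 1.44·e^(−1.44·5.31) = 1.44·e^(−7.6464) = 0.000687976
  L_3 = 1.64·e^(−1.64·5.31) = 1.64·e^(−8.7084) = 0.000270915
Multiply by the mixture weights:
  w_1·L_1 = 0.45 × 0.0692778 = 0.031175
  w_2·L_2 = 0.24 × 0.000687976 = 0.000165114
  w_3·L_3 = 0.31 × 0.000270915 = 8.39838e-05
Normaliser: 0.031175 + 0.000165114 + 8.39838e-05 = 0.0314241
P(Subpopulation 2 | x) ≈ 0.005

0.005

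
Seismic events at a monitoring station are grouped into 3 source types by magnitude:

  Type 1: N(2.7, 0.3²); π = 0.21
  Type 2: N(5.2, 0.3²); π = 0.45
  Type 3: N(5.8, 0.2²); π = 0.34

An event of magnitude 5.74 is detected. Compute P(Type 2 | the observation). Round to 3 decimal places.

P(component k | x) = w_k·f_k(x) / marginal(x), where marginal(x) = Σ_j w_j·f_j(x).
Component likelihoods at x = 5.74:
  L_1 = (1/(0.3·√(2π)))·exp(−(5.74−2.7)²/(2·0.3²)) = 1.329808·exp(-51.34222) = 6.70108e-23
  L_2 = (1/(0.3·√(2π)))·exp(−(5.74−5.2)²/(2·0.3²)) = 1.329808·exp(-1.62000) = 0.263167
  L_3 = (1/(0.2·√(2π)))·exp(−(5.74−5.8)²/(2·0.2²)) = 1.994711·exp(-0.04500) = 1.90694
Weight by the priors:
  w_1·L_1 = 0.21 × 6.70108e-23 = 1.40723e-23
  w_2·L_2 = 0.45 × 0.263167 = 0.118425
  w_3·L_3 = 0.34 × 1.90694 = 0.648359
Denominator: 1.40723e-23 + 0.118425 + 0.648359 = 0.766785
Responsibility of Type 2: 0.118425 / 0.766785 ≈ 0.154

0.154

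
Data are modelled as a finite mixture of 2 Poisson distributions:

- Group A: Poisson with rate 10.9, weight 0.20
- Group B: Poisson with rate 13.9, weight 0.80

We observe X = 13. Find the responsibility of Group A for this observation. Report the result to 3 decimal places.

0.176

By Bayes' theorem, P(k | x) = P(Z=k) f_k(x) / Σ_j P(Z=j) f_j(x).
Component likelihoods at x = 13:
  L_A = e^(−10.9)·10.9^13/13! = 0.0908771
  L_B = e^(−13.9)·13.9^13/13! = 0.106713
Prior × likelihood for each component:
  P(Z=A)·L_A = 0.20 × 0.0908771 = 0.0181754
  P(Z=B)·L_B = 0.80 × 0.106713 = 0.0853707
Sum: 0.0181754 + 0.0853707 = 0.103546
P(Group A | x) = 0.0181754 / 0.103546 ≈ 0.176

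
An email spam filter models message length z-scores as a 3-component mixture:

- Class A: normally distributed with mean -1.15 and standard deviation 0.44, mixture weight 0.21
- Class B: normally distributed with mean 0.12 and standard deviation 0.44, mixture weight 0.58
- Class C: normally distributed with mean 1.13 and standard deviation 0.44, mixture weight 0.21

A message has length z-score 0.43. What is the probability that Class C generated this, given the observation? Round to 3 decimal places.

Posterior ∝ prior × likelihood, so P(k | x) ∝ P(Z=k) f_k(x); normalise over all components.
Component likelihoods at x = 0.43:
  p_A = (1/(0.44·√(2π)))·exp(−(0.43−-1.15)²/(2·0.44²)) = 0.906687·exp(-6.44731) = 0.00143689
  p_B = (1/(0.44·√(2π)))·exp(−(0.43−0.12)²/(2·0.44²)) = 0.906687·exp(-0.24819) = 0.707406
  p_C = (1/(0.44·√(2π)))·exp(−(0.43−1.13)²/(2·0.44²)) = 0.906687·exp(-1.26550) = 0.255776
Weight by the priors:
  P(Z=A)·p_A = 0.21 × 0.00143689 = 0.000301748
  P(Z=B)·p_B = 0.58 × 0.707406 = 0.410296
  P(Z=C)·p_C = 0.21 × 0.255776 = 0.0537129
Denominator: 0.000301748 + 0.410296 + 0.0537129 = 0.46431
P(Class C | x) ≈ 0.116

0.116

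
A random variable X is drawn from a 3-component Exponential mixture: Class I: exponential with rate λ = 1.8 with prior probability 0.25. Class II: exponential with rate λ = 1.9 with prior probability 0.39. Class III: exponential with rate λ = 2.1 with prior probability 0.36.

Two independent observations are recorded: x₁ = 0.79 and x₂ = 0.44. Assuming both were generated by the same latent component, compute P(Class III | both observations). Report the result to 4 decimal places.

0.3482

Apply Bayes' rule: the posterior for each component is proportional to its prior times its likelihood at x.
Since both observations come from the same component, the likelihood for component k is f_k(x₁)·f_k(x₂).
  p_I = [1.8·e^(−1.8·0.79) = 1.8·e^(−1.4220) = 0.434216] × [0.815288] = 0.354011
  p_II = [1.9·e^(−1.9·0.79) = 1.9·e^(−1.5010) = 0.423524] × [0.823538] = 0.348788
  p_III = [2.1·e^(−2.1·0.79) = 2.1·e^(−1.6590) = 0.399691] × [0.833549] = 0.333162
Prior × likelihood for each component:
  P(Z=I)·p_I = 0.25 × 0.354011 = 0.0885028
  P(Z=II)·p_II = 0.39 × 0.348788 = 0.136027
  P(Z=III)·p_III = 0.36 × 0.333162 = 0.119938
Denominator: 0.0885028 + 0.136027 + 0.119938 = 0.344468
So the posterior for Class III is 0.119938 / 0.344468 ≈ 0.3482.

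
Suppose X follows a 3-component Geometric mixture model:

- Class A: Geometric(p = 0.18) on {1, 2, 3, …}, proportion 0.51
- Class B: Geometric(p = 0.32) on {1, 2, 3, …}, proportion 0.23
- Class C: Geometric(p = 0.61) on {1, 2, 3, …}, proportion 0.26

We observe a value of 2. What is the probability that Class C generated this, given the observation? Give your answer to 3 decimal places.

0.330

Apply Bayes' rule: the posterior for each component is proportional to its prior times its likelihood at x.
Evaluate each component's likelihood at the observed value:
  L_A = 0.18·(1−0.18)^1 = 0.18·0.82 = 0.1476
  L_B = 0.32·(1−0.32)^1 = 0.32·0.68 = 0.2176
  L_C = 0.61·(1−0.61)^1 = 0.61·0.39 = 0.2379
Prior × likelihood for each component:
  w_A·L_A = 0.51 × 0.1476 = 0.075276
  w_B·L_B = 0.23 × 0.2176 = 0.050048
  w_C·L_C = 0.26 × 0.2379 = 0.061854
Normaliser: 0.075276 + 0.050048 + 0.061854 = 0.187178
So the posterior for Class C is 0.061854 / 0.187178 ≈ 0.330.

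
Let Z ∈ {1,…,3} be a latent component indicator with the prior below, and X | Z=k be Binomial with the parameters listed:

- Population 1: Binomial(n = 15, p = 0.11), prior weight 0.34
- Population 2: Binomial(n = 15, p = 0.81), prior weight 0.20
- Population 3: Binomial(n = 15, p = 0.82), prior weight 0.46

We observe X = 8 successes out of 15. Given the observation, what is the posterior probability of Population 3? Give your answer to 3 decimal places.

Apply Bayes' rule: the posterior for each component is proportional to its prior times its likelihood at x.
Component likelihoods at x = 8 successes out of 15:
  p_1 = 6.10127e-05
  p_2 = 0.0106587
  p_3 = 0.00805317
Multiply by the mixture weights:
  P(Z=1)·p_1 = 0.34 × 6.10127e-05 = 2.07443e-05
  P(Z=2)·p_2 = 0.20 × 0.0106587 = 0.00213174
  P(Z=3)·p_3 = 0.46 × 0.00805317 = 0.00370446
Sum: 2.07443e-05 + 0.00213174 + 0.00370446 = 0.00585694
P(Population 3 | x) = 0.00370446 / 0.00585694 ≈ 0.632

0.632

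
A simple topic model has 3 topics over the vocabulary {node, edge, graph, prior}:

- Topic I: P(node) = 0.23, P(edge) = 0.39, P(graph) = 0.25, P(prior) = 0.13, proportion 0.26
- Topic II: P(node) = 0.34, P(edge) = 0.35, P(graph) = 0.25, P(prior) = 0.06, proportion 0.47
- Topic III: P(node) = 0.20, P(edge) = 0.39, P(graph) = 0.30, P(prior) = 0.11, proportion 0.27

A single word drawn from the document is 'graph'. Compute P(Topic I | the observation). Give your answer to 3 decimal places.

0.247

The responsibility of component k is w_k f_k(x) divided by Σ_j w_j f_j(x).
Component likelihoods at x = 'graph':
  p_I = P(graph | comp) = 0.25
  p_II = P(graph | comp) = 0.25
  p_III = P(graph | comp) = 0.30
Multiply by the mixture weights:
  w_I·p_I = 0.26 × 0.25 = 0.065
  w_II·p_II = 0.47 × 0.25 = 0.1175
  w_III·p_III = 0.27 × 0.3 = 0.081
Denominator: 0.065 + 0.1175 + 0.081 = 0.2635
P(Topic I | the observation) = 0.065 / 0.2635 ≈ 0.247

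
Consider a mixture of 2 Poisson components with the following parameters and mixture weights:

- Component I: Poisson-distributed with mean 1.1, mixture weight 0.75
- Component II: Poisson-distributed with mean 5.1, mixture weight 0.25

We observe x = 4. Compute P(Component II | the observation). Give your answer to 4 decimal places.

0.7383

The responsibility of component k is π_k f_k(x) divided by Σ_j π_j f_j(x).
Component likelihoods at x = 4:
  L_I = 0.0203065
  L_II = 0.171857
Weight by the priors:
  π_I·L_I = 0.75 × 0.0203065 = 0.0152299
  π_II·L_II = 0.25 × 0.171857 = 0.0429643
Sum: 0.0152299 + 0.0429643 = 0.0581942
So the posterior for Component II is 0.0429643 / 0.0581942 ≈ 0.7383.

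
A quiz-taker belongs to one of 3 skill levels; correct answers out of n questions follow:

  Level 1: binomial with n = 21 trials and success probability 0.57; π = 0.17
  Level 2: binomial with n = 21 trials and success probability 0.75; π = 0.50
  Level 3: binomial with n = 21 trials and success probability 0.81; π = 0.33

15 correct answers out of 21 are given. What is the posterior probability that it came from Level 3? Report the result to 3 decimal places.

0.261

P(component k | x) = π_k·f_k(x) / marginal(x), where marginal(x) = Σ_j π_j·f_j(x).
Evaluate each component's likelihood at the observed value:
  L_1 = 0.0747215
  L_2 = 0.17704
  L_3 = 0.10822
Unnormalised posteriors:
  π_1·L_1 = 0.17 × 0.0747215 = 0.0127026
  π_2·L_2 = 0.50 × 0.17704 = 0.0885199
  π_3·L_3 = 0.33 × 0.10822 = 0.0357127
Sum: 0.0127026 + 0.0885199 + 0.0357127 = 0.136935
P(Level 3 | x) = 0.0357127 / 0.136935 ≈ 0.261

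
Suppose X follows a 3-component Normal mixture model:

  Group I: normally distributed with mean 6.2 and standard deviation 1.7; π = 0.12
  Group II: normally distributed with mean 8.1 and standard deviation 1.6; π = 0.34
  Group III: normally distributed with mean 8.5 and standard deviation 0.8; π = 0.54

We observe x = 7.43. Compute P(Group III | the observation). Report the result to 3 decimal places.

0.526

Apply Bayes' rule: the posterior for each component is proportional to its prior times its likelihood at x.
Evaluate each component's likelihood at the observed value:
  p_I = (1/(1.7·√(2π)))·exp(−(7.43−6.2)²/(2·1.7²)) = 0.234672·exp(-0.26175) = 0.180628
  p_II = (1/(1.6·√(2π)))·exp(−(7.43−8.1)²/(2·1.6²)) = 0.249339·exp(-0.08768) = 0.228409
  p_III = (1/(0.8·√(2π)))·exp(−(7.43−8.5)²/(2·0.8²)) = 0.498678·exp(-0.89445) = 0.203875
Multiply by the mixture weights:
  π_I·p_I = 0.12 × 0.180628 = 0.0216754
  π_II·p_II = 0.34 × 0.228409 = 0.077659
  π_III·p_III = 0.54 × 0.203875 = 0.110093
Evidence: 0.0216754 + 0.077659 + 0.110093 = 0.209427
So the posterior for Group III is 0.110093 / 0.209427 ≈ 0.526.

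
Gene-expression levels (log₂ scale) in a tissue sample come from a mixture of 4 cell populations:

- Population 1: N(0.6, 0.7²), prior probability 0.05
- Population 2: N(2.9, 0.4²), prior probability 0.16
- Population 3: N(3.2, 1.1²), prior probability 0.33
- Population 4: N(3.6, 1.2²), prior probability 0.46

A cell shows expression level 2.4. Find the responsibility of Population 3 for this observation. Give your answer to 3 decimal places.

The responsibility of component k is π_k f_k(x) divided by Σ_j π_j f_j(x).
Component likelihoods at x = 2.4:
  f_1 = (1/(0.7·√(2π)))·exp(−(2.4−0.6)²/(2·0.7²)) = 0.569918·exp(-3.30612) = 0.0208921
  f_2 = (1/(0.4·√(2π)))·exp(−(2.4−2.9)²/(2·0.4²)) = 0.997356·exp(-0.78125) = 0.456623
  f_3 = (1/(1.1·√(2π)))·exp(−(2.4−3.2)²/(2·1.1²)) = 0.362675·exp(-0.26446) = 0.278396
  f_4 = (1/(1.2·√(2π)))·exp(−(2.4−3.6)²/(2·1.2²)) = 0.332452·exp(-0.50000) = 0.201642
Multiply by the mixture weights:
  π_1·f_1 = 0.05 × 0.0208921 = 0.0010446
  π_2·f_2 = 0.16 × 0.456623 = 0.0730596
  π_3·f_3 = 0.33 × 0.278396 = 0.0918706
  π_4·f_4 = 0.46 × 0.201642 = 0.0927554
Evidence: 0.0010446 + 0.0730596 + 0.0918706 + 0.0927554 = 0.25873
Responsibility of Population 3: 0.0918706 / 0.25873 ≈ 0.355

0.355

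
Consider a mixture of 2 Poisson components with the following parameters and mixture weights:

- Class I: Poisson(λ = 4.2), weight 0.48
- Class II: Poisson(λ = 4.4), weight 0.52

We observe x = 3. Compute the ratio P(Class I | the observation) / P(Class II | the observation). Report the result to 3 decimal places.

0.981

Posterior odds = (π_i f_i(x)) / (π_j f_j(x)); the normalising sum cancels.
Component likelihoods at x = 3:
  f_I = e^(−4.2)·4.2^3/3! = 0.185165
  f_II = e^(−4.4)·4.4^3/3! = 0.174305
Posterior odds = (π_I·f_I) / (π_II·f_II) = (0.48·0.185165) / (0.52·0.174305) = 0.0888794 / 0.0906389 ≈ 0.981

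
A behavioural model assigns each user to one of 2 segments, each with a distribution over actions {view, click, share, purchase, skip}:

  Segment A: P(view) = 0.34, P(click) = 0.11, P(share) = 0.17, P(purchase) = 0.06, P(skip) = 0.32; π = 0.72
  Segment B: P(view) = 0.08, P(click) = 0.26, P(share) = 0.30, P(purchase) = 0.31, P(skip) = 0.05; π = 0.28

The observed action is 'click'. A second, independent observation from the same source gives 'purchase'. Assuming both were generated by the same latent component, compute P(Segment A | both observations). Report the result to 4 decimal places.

P(component k | x) = w_k·f_k(x) / marginal(x), where marginal(x) = Σ_j w_j·f_j(x).
Since both observations come from the same component, the likelihood for component k is f_k(x₁)·f_k(x₂).
  L_A = [P(click | comp) = 0.11] × [0.06] = 0.0066
  L_B = [P(click | comp) = 0.26] × [0.31] = 0.0806
Prior × likelihood for each component:
  w_A·L_A = 0.72 × 0.0066 = 0.004752
  w_B·L_B = 0.28 × 0.0806 = 0.022568
Marginal: 0.004752 + 0.022568 = 0.02732
So the posterior for Segment A is 0.004752 / 0.02732 ≈ 0.1739.

0.1739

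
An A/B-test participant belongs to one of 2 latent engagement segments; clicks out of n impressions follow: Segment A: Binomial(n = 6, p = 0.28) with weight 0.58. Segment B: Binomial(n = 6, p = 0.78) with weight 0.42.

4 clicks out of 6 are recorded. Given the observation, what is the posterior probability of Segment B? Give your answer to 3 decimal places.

By Bayes' theorem, P(k | x) = w_k f_k(x) / Σ_j w_j f_j(x).
Binomial probabilities:
  f_A = 0.0477957
  f_B = 0.268729
Multiply by the mixture weights:
  w_A·f_A = 0.58 × 0.0477957 = 0.0277215
  w_B·f_B = 0.42 × 0.268729 = 0.112866
Normaliser: 0.0277215 + 0.112866 = 0.140588
P(Segment B | the observation) ≈ 0.803

0.803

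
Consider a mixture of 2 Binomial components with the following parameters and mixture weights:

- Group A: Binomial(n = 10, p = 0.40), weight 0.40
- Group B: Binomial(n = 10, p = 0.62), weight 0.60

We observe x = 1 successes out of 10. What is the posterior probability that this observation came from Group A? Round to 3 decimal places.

Apply Bayes' rule: the posterior for each component is proportional to its prior times its likelihood at x.
Binomial probabilities:
  L_A = 0.0403108
  L_B = 0.00102434
Unnormalised posteriors:
  w_A·L_A = 0.40 × 0.0403108 = 0.0161243
  w_B·L_B = 0.60 × 0.00102434 = 0.000614604
Evidence: 0.0161243 + 0.000614604 = 0.0167389
Responsibility of Group A: 0.0161243 / 0.0167389 ≈ 0.963

0.963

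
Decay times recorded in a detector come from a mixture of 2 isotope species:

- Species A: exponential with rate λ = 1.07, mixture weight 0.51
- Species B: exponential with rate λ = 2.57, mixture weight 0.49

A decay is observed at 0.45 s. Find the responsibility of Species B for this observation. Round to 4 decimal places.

By Bayes' theorem, P(k | x) = P(Z=k) f_k(x) / Σ_j P(Z=j) f_j(x).
Component likelihoods at x = 0.45 s:
  L_A = 0.661106
  L_B = 0.808484
Unnormalised posteriors:
  P(Z=A)·L_A = 0.51 × 0.661106 = 0.337164
  P(Z=B)·L_B = 0.49 × 0.808484 = 0.396157
Marginal: 0.337164 + 0.396157 = 0.733321
So the posterior for Species B is 0.396157 / 0.733321 ≈ 0.5402.

0.5402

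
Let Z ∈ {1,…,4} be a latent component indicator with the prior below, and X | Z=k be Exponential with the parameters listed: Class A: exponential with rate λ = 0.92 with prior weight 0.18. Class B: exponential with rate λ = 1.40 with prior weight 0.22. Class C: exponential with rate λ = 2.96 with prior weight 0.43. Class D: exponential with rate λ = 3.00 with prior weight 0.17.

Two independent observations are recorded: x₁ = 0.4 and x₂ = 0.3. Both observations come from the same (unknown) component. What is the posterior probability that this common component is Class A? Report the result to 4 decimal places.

By Bayes' theorem, P(k | x) = P(Z=k) f_k(x) / Σ_j P(Z=j) f_j(x).
Since both observations come from the same component, the likelihood for component k is f_k(x₁)·f_k(x₂).
  L_A = [0.636748] × [0.698108] = 0.444519
  L_B = [0.799693] × [0.919866] = 0.73561
  L_C = [0.905914] × [1.21797] = 1.10338
  L_D = [0.903583] × [1.21971] = 1.10211
Unnormalised posteriors:
  P(Z=A)·L_A = 0.18 × 0.444519 = 0.0800134
  P(Z=B)·L_B = 0.22 × 0.73561 = 0.161834
  P(Z=C)·L_C = 0.43 × 1.10338 = 0.474454
  P(Z=D)·L_D = 0.17 × 1.10211 = 0.187358
Sum: 0.0800134 + 0.161834 + 0.474454 + 0.187358 = 0.903659
P(Class A | x) = 0.0800134 / 0.903659 ≈ 0.0885

0.0885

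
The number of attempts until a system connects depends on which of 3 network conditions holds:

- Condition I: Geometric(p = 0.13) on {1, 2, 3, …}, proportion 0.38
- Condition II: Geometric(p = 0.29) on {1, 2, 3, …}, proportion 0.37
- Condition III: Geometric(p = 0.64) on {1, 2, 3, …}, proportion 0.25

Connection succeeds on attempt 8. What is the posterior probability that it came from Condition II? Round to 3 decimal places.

By Bayes' theorem, P(k | x) = π_k f_k(x) / Σ_j π_j f_j(x).
Component likelihoods at x = 8:
  p_I = 0.13·(1−0.13)^7 = 0.13·0.377255 = 0.0490431
  p_II = 0.29·(1−0.29)^7 = 0.29·0.0909512 = 0.0263758
  p_III = 0.64·(1−0.64)^7 = 0.64·0.000783642 = 0.000501531
Weight by the priors:
  π_I·p_I = 0.38 × 0.0490431 = 0.0186364
  π_II·p_II = 0.37 × 0.0263758 = 0.00975906
  π_III·p_III = 0.25 × 0.000501531 = 0.000125383
Marginal: 0.0186364 + 0.00975906 + 0.000125383 = 0.0285208
So the posterior for Condition II is 0.00975906 / 0.0285208 ≈ 0.342.

0.342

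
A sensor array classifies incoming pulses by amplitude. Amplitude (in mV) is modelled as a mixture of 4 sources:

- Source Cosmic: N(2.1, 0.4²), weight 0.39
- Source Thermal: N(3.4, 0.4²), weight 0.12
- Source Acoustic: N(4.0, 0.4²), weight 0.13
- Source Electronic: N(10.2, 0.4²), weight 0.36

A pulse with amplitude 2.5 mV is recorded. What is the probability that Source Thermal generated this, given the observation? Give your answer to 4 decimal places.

By Bayes' theorem, P(k | x) = π_k f_k(x) / Σ_j π_j f_j(x).
Component likelihoods at x = 2.5 mV:
  p_Cosmic = (1/(0.4·√(2π)))·exp(−(2.5−2.1)²/(2·0.4²)) = 0.997356·exp(-0.50000) = 0.604927
  p_Thermal = (1/(0.4·√(2π)))·exp(−(2.5−3.4)²/(2·0.4²)) = 0.997356·exp(-2.53125) = 0.0793491
  p_Acoustic = (1/(0.4·√(2π)))·exp(−(2.5−4.0)²/(2·0.4²)) = 0.997356·exp(-7.03125) = 0.000881489
  p_Electronic = (1/(0.4·√(2π)))·exp(−(2.5−10.2)²/(2·0.4²)) = 0.997356·exp(-185.28125) = 3.40585e-81
Multiply by the mixture weights:
  π_Cosmic·p_Cosmic = 0.39 × 0.604927 = 0.235921
  π_Thermal·p_Thermal = 0.12 × 0.0793491 = 0.0095219
  π_Acoustic·p_Acoustic = 0.13 × 0.000881489 = 0.000114594
  π_Electronic·p_Electronic = 0.36 × 3.40585e-81 = 1.22611e-81
Sum: 0.235921 + 0.0095219 + 0.000114594 + 1.22611e-81 = 0.245558
P(Source Thermal | data) = 0.0095219 / 0.245558 ≈ 0.0388

0.0388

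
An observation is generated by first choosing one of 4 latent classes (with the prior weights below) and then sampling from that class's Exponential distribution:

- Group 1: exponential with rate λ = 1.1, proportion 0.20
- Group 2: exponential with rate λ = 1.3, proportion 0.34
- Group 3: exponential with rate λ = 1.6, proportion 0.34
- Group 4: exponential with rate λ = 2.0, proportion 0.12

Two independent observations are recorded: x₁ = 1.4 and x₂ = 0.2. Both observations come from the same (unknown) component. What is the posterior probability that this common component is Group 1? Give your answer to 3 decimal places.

Posterior ∝ prior × likelihood, so P(k | x) ∝ P(Z=k) f_k(x); normalise over all components.
Since both observations come from the same component, the likelihood for component k is f_k(x₁)·f_k(x₂).
  L_1 = [1.1·e^(−1.1·1.4) = 1.1·e^(−1.5400) = 0.235819] × [0.882771] = 0.208174
  L_2 = [1.3·e^(−1.3·1.4) = 1.3·e^(−1.8200) = 0.210633] × [1.00237] = 0.211132
  L_3 = [1.6·e^(−1.6·1.4) = 1.6·e^(−2.2400) = 0.170334] × [1.16184] = 0.1979
  L_4 = [2.0·e^(−2.0·1.4) = 2.0·e^(−2.8000) = 0.12162] × [1.34064] = 0.163049
Weight by the priors:
  P(Z=1)·L_1 = 0.20 × 0.208174 = 0.0416349
  P(Z=2)·L_2 = 0.34 × 0.211132 = 0.0717849
  P(Z=3)·L_3 = 0.34 × 0.1979 = 0.067286
  P(Z=4)·L_4 = 0.12 × 0.163049 = 0.0195659
Marginal: 0.0416349 + 0.0717849 + 0.067286 + 0.0195659 = 0.200272
P(Group 1 | data) = 0.0416349 / 0.200272 ≈ 0.208

0.208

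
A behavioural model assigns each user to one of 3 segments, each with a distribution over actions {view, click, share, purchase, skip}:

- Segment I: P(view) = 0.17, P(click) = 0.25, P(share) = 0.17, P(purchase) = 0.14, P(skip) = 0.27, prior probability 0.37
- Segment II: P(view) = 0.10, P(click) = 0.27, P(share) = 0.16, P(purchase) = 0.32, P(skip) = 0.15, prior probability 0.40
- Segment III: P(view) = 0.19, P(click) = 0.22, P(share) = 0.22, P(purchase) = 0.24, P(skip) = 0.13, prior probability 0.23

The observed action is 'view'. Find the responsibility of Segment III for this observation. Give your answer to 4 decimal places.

0.2981

By Bayes' theorem, P(k | x) = π_k f_k(x) / Σ_j π_j f_j(x).
Evaluate each component's likelihood at the observed value:
  L_I = P(view | comp) = 0.17
  L_II = P(view | comp) = 0.10
  L_III = P(view | comp) = 0.19
Multiply by the mixture weights:
  π_I·L_I = 0.37 × 0.17 = 0.0629
  π_II·L_II = 0.40 × 0.1 = 0.04
  π_III·L_III = 0.23 × 0.19 = 0.0437
Denominator: 0.0629 + 0.04 + 0.0437 = 0.1466
P(Segment III | x) ≈ 0.2981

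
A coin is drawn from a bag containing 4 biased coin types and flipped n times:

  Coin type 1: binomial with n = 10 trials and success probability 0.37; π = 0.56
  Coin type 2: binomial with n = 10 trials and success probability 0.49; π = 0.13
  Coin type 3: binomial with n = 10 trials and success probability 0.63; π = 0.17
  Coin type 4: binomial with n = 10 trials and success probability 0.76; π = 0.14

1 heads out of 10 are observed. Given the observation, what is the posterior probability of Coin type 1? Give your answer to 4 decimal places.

The responsibility of component k is π_k f_k(x) divided by Σ_j π_j f_j(x).
Component likelihoods at x = 1 heads out of 10:
  f_1 = 0.0578451
  f_2 = 0.0114374
  f_3 = 0.000818759
  f_4 = 2.00777e-05
Weight by the priors:
  π_1·f_1 = 0.56 × 0.0578451 = 0.0323933
  π_2·f_2 = 0.13 × 0.0114374 = 0.00148686
  π_3·f_3 = 0.17 × 0.000818759 = 0.000139189
  π_4·f_4 = 0.14 × 2.00777e-05 = 2.81088e-06
Sum: 0.0323933 + 0.00148686 + 0.000139189 + 2.81088e-06 = 0.0340221
P(Coin type 1 | x) = 0.0323933 / 0.0340221 ≈ 0.9521

0.9521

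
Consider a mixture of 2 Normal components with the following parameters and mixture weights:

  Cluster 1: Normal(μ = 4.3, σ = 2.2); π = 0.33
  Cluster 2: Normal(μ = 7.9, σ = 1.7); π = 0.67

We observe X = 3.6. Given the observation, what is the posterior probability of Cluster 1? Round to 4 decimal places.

Apply Bayes' rule: the posterior for each component is proportional to its prior times its likelihood at x.
Component likelihoods at x = 3.6:
  f_1 = (1/(2.2·√(2π)))·exp(−(3.6−4.3)²/(2·2.2²)) = 0.181337·exp(-0.05062) = 0.172387
  f_2 = (1/(1.7·√(2π)))·exp(−(3.6−7.9)²/(2·1.7²)) = 0.234672·exp(-3.19896) = 0.00957568
Unnormalised posteriors:
  π_1·f_1 = 0.33 × 0.172387 = 0.0568876
  π_2·f_2 = 0.67 × 0.00957568 = 0.00641571
Normaliser: 0.0568876 + 0.00641571 = 0.0633033
P(Cluster 1 | 3.6) ≈ 0.8987

0.8987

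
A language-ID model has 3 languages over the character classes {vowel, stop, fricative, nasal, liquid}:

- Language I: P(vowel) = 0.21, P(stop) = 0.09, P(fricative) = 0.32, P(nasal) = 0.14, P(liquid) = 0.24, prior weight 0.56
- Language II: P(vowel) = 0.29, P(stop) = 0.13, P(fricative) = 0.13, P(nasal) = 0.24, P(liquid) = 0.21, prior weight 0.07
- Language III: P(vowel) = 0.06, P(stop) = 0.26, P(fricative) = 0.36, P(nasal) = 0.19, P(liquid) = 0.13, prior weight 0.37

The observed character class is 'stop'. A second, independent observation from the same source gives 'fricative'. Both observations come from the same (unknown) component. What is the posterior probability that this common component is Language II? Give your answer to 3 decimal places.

0.023

The responsibility of component k is w_k f_k(x) divided by Σ_j w_j f_j(x).
Since both observations come from the same component, the likelihood for component k is f_k(x₁)·f_k(x₂).
  L_I = [0.09] × [0.32] = 0.0288
  L_II = [0.13] × [0.13] = 0.0169
  L_III = [0.26] × [0.36] = 0.0936
Unnormalised posteriors:
  w_I·L_I = 0.56 × 0.0288 = 0.016128
  w_II·L_II = 0.07 × 0.0169 = 0.001183
  w_III·L_III = 0.37 × 0.0936 = 0.034632
Evidence: 0.016128 + 0.001183 + 0.034632 = 0.051943
P(Language II | x) ≈ 0.023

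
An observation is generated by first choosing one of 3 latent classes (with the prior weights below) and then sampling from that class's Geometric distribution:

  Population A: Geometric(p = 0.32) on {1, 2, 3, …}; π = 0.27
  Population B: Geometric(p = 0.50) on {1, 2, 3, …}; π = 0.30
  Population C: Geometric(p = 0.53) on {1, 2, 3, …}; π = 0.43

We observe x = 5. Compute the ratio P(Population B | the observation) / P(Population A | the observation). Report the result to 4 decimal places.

0.5075

Only the two components matter; the odds are (P(Z=i) f_i(x)) / (P(Z=j) f_j(x)).
Evaluate each component's likelihood at the observed value:
  L_A = 0.32·(1−0.32)^4 = 0.32·0.213814 = 0.0684204
  L_B = 0.50·(1−0.50)^4 = 0.50·0.0625 = 0.03125
  L_C = 0.53·(1−0.53)^4 = 0.53·0.0487968 = 0.0258623
Posterior odds = (P(Z=B)·L_B) / (P(Z=A)·L_A) = (0.30·0.03125) / (0.27·0.0684204) = 0.009375 / 0.0184735 ≈ 0.5075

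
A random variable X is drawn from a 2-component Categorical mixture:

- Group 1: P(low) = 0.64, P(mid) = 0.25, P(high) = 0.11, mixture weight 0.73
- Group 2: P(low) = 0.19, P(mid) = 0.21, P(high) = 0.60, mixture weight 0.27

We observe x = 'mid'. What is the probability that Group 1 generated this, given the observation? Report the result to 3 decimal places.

The responsibility of component k is P(Z=k) f_k(x) divided by Σ_j P(Z=j) f_j(x).
Categorical probabilities:
  p_1 = 0.25
  p_2 = 0.21
Unnormalised posteriors:
  P(Z=1)·p_1 = 0.73 × 0.25 = 0.1825
  P(Z=2)·p_2 = 0.27 × 0.21 = 0.0567
Sum: 0.1825 + 0.0567 = 0.2392
So the posterior for Group 1 is 0.1825 / 0.2392 ≈ 0.763.

0.763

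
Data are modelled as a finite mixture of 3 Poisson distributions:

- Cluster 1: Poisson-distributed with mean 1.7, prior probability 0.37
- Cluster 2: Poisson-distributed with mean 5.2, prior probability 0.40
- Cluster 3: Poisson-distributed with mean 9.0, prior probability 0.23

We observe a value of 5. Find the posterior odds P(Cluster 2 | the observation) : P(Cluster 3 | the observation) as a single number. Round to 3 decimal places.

Only the two components matter; the odds are (π_i f_i(x)) / (π_j f_j(x)).
Poisson probabilities:
  L_1 = e^(−1.7)·1.7^5/5! = 0.0216154
  L_2 = e^(−5.2)·5.2^5/5! = 0.174785
  L_3 = e^(−9.0)·9.0^5/5! = 0.0607269
Odds = (0.40/0.23) × (0.174785/0.0607269) = 1.73913 × 2.87821 ≈ 5.006

5.006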